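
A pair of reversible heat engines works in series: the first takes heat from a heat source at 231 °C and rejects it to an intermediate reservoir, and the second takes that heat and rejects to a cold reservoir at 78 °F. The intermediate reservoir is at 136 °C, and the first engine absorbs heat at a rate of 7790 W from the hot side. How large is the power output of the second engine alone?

T_H = 231 °C → 231 + 273.15 = 504.15 K.
T_C = 78 °F → (78 − 32) × 5/9 = 25.56 °C = 298.71 K.
T_m = 136 °C → 136 + 273.15 = 409.15 K.
Heat entering the second stage: Q_m = Q_H·(T_m/T_H) = 7790 × 409.15/504.15 = 6320 W.
Second-stage efficiency η₂ = 1 − T_C/T_m = 1 − 298.71/409.15 = 0.2699, so W₂ = η₂·Q_m = 1710 W.

Ẇ₂ ≈ 1710 W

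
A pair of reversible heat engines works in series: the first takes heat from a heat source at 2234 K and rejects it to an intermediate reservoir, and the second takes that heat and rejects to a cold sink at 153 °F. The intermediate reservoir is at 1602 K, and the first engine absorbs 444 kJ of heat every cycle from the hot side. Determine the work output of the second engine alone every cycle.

W₂ ≈ 251 kJ

T_C = 153 °F → (153 − 32) × 5/9 = 67.22 °C = 340.37 K.
Heat entering the second stage: Q_m = Q_H·(T_m/T_H) = 444 × 1602.00/2234.00 = 318 kJ.
Second-stage efficiency η₂ = 1 − T_C/T_m = 1 − 340.37/1602.00 = 0.7875, so W₂ = η₂·Q_m = 251 kJ.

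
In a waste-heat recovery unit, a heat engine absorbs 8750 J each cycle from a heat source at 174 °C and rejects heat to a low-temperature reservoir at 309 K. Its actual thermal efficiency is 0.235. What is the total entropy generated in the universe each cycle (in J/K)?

ΔS_univ ≈ 2.094 J/K

T_H = 174 °C → 174 + 273.15 = 447.15 K.
W = η·Q_H = 0.235 × 8750 = 2056 J, so Q_C = Q_H − W = 6694 J.
Reservoir entropy changes: ΔS_H = −Q_H/T_H = −8750/447.15 = -19.57 J/K and ΔS_C = +Q_C/T_C = 6694/309.00 = 21.66 J/K.
ΔS_univ = −Q_H/T_H + Q_C/T_C = 2.094 J/K (> 0, since η = 0.235 < η_Carnot = 0.309).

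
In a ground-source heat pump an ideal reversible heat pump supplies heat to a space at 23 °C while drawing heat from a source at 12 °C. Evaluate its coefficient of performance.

T_H = 23 °C → 23 + 273.15 = 296.15 K.
T_C = 12 °C → 12 + 273.15 = 285.15 K.
COP_HP = T_H/(T_H − T_C) = 296.15/(296.15 − 285.15) = 26.9.

COP_HP ≈ 26.9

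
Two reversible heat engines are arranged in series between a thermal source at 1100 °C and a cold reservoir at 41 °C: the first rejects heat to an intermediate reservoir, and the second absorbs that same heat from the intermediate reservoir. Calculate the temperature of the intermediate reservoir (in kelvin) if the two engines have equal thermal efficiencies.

T_m ≈ 657 K

T_H = 1100 °C → 1100 + 273.15 = 1373.15 K.
T_C = 41 °C → 41 + 273.15 = 314.15 K.
Equal efficiencies require 1 − T_m/T_H = 1 − T_C/T_m, i.e. T_m/T_H = T_C/T_m, so T_m = √(T_H·T_C) = √(1373.15 × 314.15) = 657 K.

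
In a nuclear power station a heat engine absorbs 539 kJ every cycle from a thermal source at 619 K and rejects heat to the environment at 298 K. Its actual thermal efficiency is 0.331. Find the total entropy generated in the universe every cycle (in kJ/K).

W = η·Q_H = 0.331 × 539 = 178.4 kJ, so Q_C = Q_H − W = 360.6 kJ.
Entropy balance on the reservoirs: −Q_H/T_H = -0.8708 kJ/K, +Q_C/T_C = 1.210 kJ/K.
ΔS_univ = −Q_H/T_H + Q_C/T_C = 0.339 kJ/K (> 0, since η = 0.331 < η_Carnot = 0.519).

ΔS_univ ≈ 0.339 kJ/K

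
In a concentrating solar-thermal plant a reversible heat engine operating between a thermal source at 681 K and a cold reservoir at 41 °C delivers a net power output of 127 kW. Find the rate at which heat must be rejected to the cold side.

T_C = 41 °C → 41 + 273.15 = 314.15 K.
η_rev = 1 − T_C/T_H = 1 − 314.15/681.00 = 0.5387.
Since Q_C/Q_H = T_C/T_H and Q_H = W/η, Q_C = W·T_C/(T_H − T_C) = 127 × 314.15/366.85 = 109 kW.

Q̇_C ≈ 109 kW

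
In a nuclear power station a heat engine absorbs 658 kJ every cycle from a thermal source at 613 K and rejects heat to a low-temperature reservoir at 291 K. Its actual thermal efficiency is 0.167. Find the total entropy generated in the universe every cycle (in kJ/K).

ΔS_univ ≈ 0.810 kJ/K

W = η·Q_H = 0.167 × 658 = 109.9 kJ, so Q_C = Q_H − W = 548.1 kJ.
Reservoir entropy changes: ΔS_H = −Q_H/T_H = −658/613.00 = -1.073 kJ/K and ΔS_C = +Q_C/T_C = 548.1/291.00 = 1.884 kJ/K.
ΔS_univ = −Q_H/T_H + Q_C/T_C = 0.810 kJ/K (> 0, since η = 0.167 < η_Carnot = 0.525).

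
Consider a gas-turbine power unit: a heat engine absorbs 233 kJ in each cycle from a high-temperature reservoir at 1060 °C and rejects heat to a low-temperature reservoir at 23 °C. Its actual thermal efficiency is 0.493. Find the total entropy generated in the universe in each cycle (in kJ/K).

T_H = 1060 °C → 1060 + 273.15 = 1333.15 K.
T_C = 23 °C → 23 + 273.15 = 296.15 K.
W = η·Q_H = 0.493 × 233 = 114.9 kJ, so Q_C = Q_H − W = 118.1 kJ.
Entropy balance on the reservoirs: −Q_H/T_H = -0.1748 kJ/K, +Q_C/T_C = 0.3989 kJ/K.
ΔS_univ = −Q_H/T_H + Q_C/T_C = 0.224 kJ/K (> 0, since η = 0.493 < η_Carnot = 0.778).

ΔS_univ ≈ 0.224 kJ/K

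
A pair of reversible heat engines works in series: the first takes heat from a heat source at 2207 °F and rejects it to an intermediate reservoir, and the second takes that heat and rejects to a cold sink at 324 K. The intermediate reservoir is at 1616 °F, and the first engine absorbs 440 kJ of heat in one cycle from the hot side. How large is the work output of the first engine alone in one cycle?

T_H = 2207 °F → (2207 − 32) × 5/9 = 1208.33 °C = 1481.48 K.
T_m = 1616 °F → (1616 − 32) × 5/9 = 880.00 °C = 1153.15 K.
First-stage efficiency η₁ = 1 − T_m/T_H = 1 − 1153.15/1481.48 = 0.2216.
W₁ = η₁·Q_H = 0.2216 × 440 = 97.5 kJ.

W₁ ≈ 97.5 kJ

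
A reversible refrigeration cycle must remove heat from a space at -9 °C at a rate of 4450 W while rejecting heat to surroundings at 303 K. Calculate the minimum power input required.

T_C = -9 °C → -9 + 273.15 = 264.15 K.
COP_R = T_C/(T_H − T_C) = 264.15/38.85 = 6.7992.
W = Q_C/COP_R = 4450/6.7992 = 654 W.

Ẇ_in ≈ 654 W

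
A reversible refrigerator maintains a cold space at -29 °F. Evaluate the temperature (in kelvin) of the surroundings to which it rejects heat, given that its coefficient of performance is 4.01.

T_H ≈ 298.9 K

T_C = -29 °F → (-29 − 32) × 5/9 = -33.89 °C = 239.26 K.
COP_R = T_C/(T_H − T_C) ⇒ T_H = T_C·(1 + 1/COP_R) = 239.26 × (1 + 1/4.01) = 298.9 K.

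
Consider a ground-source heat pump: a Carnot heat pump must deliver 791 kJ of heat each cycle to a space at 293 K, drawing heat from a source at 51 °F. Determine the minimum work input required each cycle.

W_in ≈ 25.1 kJ

T_C = 51 °F → (51 − 32) × 5/9 = 10.56 °C = 283.71 K.
For a reversible heat pump, COP_HP = T_H/(T_H − T_C) = 293.00/9.29 = 31.5242.
W = Q_H/COP_HP = 791/31.5242 = 25.1 kJ.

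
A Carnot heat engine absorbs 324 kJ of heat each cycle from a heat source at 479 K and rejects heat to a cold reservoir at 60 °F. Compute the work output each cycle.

W ≈ 128.7 kJ

T_C = 60 °F → (60 − 32) × 5/9 = 15.56 °C = 288.71 K.
η_rev = 1 − T_C/T_H = 1 − 288.71/479.00 = 0.3973.
W = η·Q_H = 0.3973 × 324 = 128.7 kJ.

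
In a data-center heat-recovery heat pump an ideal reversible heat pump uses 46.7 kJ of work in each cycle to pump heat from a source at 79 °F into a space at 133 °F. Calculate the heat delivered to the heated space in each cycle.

Q_H ≈ 513 kJ

T_H = 133 °F → (133 − 32) × 5/9 = 56.11 °C = 329.26 K.
T_C = 79 °F → (79 − 32) × 5/9 = 26.11 °C = 299.26 K.
COP_HP = T_H/(T_H − T_C) = 329.26/30.00 = 10.9754.
Q_H = COP_HP · W = 10.9754 × 46.7 = 513 kJ.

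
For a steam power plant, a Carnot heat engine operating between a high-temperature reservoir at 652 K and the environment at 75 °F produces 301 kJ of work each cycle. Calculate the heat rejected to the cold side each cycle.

T_C = 75 °F → (75 − 32) × 5/9 = 23.89 °C = 297.04 K.
Since the cycle is reversible, η = 1 − T_C/T_H = 1 − 297.04/652.00 = 0.5444.
Since Q_C/Q_H = T_C/T_H and Q_H = W/η, Q_C = W·T_C/(T_H − T_C) = 301 × 297.04/354.96 = 252 kJ.

Q_C ≈ 252 kJ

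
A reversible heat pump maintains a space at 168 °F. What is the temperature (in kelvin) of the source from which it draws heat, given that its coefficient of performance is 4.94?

T_H = 168 °F → (168 − 32) × 5/9 = 75.56 °C = 348.71 K.
COP_HP = T_H/(T_H − T_C) ⇒ T_C = T_H·(COP_HP − 1)/COP_HP = 348.71 × (4.94 − 1)/4.94 = 278 K.

T_C ≈ 278 K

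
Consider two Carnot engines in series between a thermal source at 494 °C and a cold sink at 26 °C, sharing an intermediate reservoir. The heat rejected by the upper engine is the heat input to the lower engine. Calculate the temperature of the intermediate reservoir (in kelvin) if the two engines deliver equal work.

T_m ≈ 533 K

T_H = 494 °C → 494 + 273.15 = 767.15 K.
T_C = 26 °C → 26 + 273.15 = 299.15 K.
For reversible stages Q_m = Q_H·(T_m/T_H). Setting W₁ = Q_H(1 − T_m/T_H) equal to W₂ = Q_m(1 − T_C/T_m) = Q_H·(T_m − T_C)/T_H gives T_H − T_m = T_m − T_C, so T_m = (T_H + T_C)/2 = (767.15 + 299.15)/2 = 533 K.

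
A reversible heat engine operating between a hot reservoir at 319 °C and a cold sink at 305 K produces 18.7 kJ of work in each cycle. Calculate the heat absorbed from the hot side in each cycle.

Q_H ≈ 38.6 kJ

T_H = 319 °C → 319 + 273.15 = 592.15 K.
Since the cycle is reversible, η = 1 − T_C/T_H = 1 − 305.00/592.15 = 0.4849.
Q_H = W/η = 18.7/0.4849 = 38.6 kJ.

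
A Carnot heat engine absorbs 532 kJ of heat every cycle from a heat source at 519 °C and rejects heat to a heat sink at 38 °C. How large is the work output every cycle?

W ≈ 323 kJ

T_H = 519 °C → 519 + 273.15 = 792.15 K.
T_C = 38 °C → 38 + 273.15 = 311.15 K.
η_rev = 1 − T_C/T_H = 1 − 311.15/792.15 = 0.6072.
W = η·Q_H = 0.6072 × 532 = 323 kJ.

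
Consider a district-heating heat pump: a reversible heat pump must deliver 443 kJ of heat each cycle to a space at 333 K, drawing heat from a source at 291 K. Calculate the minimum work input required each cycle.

The Carnot heat-pump COP is COP_HP = T_H/(T_H − T_C) = 333.00/42.00 = 7.9286.
W = Q_H/COP_HP = 443/7.9286 = 55.9 kJ.

W_in ≈ 55.9 kJ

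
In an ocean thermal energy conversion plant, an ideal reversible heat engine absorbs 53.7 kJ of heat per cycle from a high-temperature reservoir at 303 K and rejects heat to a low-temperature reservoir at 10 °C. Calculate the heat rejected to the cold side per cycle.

Q_C ≈ 50.2 kJ

T_C = 10 °C → 10 + 273.15 = 283.15 K.
For a reversible engine, η = 1 − T_C/T_H = 1 − 283.15/303.00 = 0.0655.
For a reversible cycle Q_C/Q_H = T_C/T_H, so Q_C = 53.7 × 283.15/303.00 = 50.2 kJ.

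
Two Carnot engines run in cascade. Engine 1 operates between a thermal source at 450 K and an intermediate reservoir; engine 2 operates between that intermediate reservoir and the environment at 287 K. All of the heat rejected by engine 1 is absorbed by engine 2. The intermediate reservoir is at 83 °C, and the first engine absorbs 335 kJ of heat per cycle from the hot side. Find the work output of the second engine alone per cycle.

T_m = 83 °C → 83 + 273.15 = 356.15 K.
Heat entering the second stage: Q_m = Q_H·(T_m/T_H) = 335 × 356.15/450.00 = 265 kJ.
Second-stage efficiency η₂ = 1 − T_C/T_m = 1 − 287.00/356.15 = 0.1942, so W₂ = η₂·Q_m = 51.5 kJ.

W₂ ≈ 51.5 kJ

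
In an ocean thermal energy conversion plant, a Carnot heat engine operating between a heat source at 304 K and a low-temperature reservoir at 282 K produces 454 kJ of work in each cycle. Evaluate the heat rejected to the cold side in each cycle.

Since the cycle is reversible, η = 1 − T_C/T_H = 1 − 282.00/304.00 = 0.0724.
Since Q_C/Q_H = T_C/T_H and Q_H = W/η, Q_C = W·T_C/(T_H − T_C) = 454 × 282.00/22.00 = 5819 kJ.

Q_C ≈ 5819 kJ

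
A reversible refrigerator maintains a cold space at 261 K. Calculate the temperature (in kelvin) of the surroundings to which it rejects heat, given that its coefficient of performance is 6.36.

T_H ≈ 302 K

COP_R = T_C/(T_H − T_C) ⇒ T_H = T_C·(1 + 1/COP_R) = 261.00 × (1 + 1/6.36) = 302 K.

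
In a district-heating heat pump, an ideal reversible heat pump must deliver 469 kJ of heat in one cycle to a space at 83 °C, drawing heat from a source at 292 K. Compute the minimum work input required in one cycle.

T_H = 83 °C → 83 + 273.15 = 356.15 K.
The Carnot heat-pump COP is COP_HP = T_H/(T_H − T_C) = 356.15/64.15 = 5.5518.
W = Q_H/COP_HP = 469/5.5518 = 84.5 kJ.

W_in ≈ 84.5 kJ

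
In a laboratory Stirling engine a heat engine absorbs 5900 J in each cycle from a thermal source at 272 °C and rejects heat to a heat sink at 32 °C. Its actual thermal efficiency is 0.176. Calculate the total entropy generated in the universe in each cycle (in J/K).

ΔS_univ ≈ 5.11 J/K

T_H = 272 °C → 272 + 273.15 = 545.15 K.
T_C = 32 °C → 32 + 273.15 = 305.15 K.
W = η·Q_H = 0.176 × 5900 = 1038 J, so Q_C = Q_H − W = 4862 J.
Entropy balance on the reservoirs: −Q_H/T_H = -10.82 J/K, +Q_C/T_C = 15.93 J/K.
ΔS_univ = −Q_H/T_H + Q_C/T_C = 5.11 J/K (> 0, since η = 0.176 < η_Carnot = 0.440).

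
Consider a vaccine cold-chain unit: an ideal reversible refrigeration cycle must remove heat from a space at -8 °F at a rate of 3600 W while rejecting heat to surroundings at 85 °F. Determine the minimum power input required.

Ẇ_in ≈ 741 W

T_H = 85 °F → (85 − 32) × 5/9 = 29.44 °C = 302.59 K.
T_C = -8 °F → (-8 − 32) × 5/9 = -22.22 °C = 250.93 K.
COP_R = T_C/(T_H − T_C) = 250.93/51.67 = 4.8567.
W = Q_C/COP_R = 3600/4.8567 = 741 W.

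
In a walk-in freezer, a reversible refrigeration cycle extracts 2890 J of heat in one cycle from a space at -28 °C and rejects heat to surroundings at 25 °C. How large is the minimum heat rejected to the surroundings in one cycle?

Q_H ≈ 3510 J

T_H = 25 °C → 25 + 273.15 = 298.15 K.
T_C = -28 °C → -28 + 273.15 = 245.15 K.
For a reversible cycle Q_H/Q_C = T_H/T_C, so Q_H = Q_C·T_H/T_C = 2890 × 298.15/245.15 = 3510 J.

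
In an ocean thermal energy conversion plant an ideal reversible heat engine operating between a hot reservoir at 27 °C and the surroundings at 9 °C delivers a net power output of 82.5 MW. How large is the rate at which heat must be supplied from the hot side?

T_H = 27 °C → 27 + 273.15 = 300.15 K.
T_C = 9 °C → 9 + 273.15 = 282.15 K.
The Carnot efficiency is η = 1 − T_C/T_H = 1 − 282.15/300.15 = 0.0600.
Q_H = W/η = 82.5/0.0600 = 1376 MW.

Q̇_H ≈ 1376 MW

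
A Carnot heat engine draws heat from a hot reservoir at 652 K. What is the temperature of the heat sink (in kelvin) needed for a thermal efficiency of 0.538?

T_C ≈ 301 K

From η = 1 − T_C/T_H, T_C = T_H·(1 − η) = 652.00 × (1 − 0.538) = 301 K.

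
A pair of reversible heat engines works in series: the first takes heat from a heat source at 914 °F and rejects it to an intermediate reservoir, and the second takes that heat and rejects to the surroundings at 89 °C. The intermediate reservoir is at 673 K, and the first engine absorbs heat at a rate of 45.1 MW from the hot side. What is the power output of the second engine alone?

Ẇ₂ ≈ 18.4 MW

T_H = 914 °F → (914 − 32) × 5/9 = 490.00 °C = 763.15 K.
T_C = 89 °C → 89 + 273.15 = 362.15 K.
Heat entering the second stage: Q_m = Q_H·(T_m/T_H) = 45.1 × 673.00/763.15 = 39.8 MW.
Second-stage efficiency η₂ = 1 − T_C/T_m = 1 − 362.15/673.00 = 0.4619, so W₂ = η₂·Q_m = 18.4 MW.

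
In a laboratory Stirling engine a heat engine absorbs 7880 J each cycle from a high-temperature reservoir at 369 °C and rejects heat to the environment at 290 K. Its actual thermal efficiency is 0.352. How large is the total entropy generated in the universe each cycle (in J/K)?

T_H = 369 °C → 369 + 273.15 = 642.15 K.
W = η·Q_H = 0.352 × 7880 = 2774 J, so Q_C = Q_H − W = 5106 J.
Reservoir entropy changes: ΔS_H = −Q_H/T_H = −7880/642.15 = -12.27 J/K and ΔS_C = +Q_C/T_C = 5106/290.00 = 17.61 J/K.
ΔS_univ = −Q_H/T_H + Q_C/T_C = 5.34 J/K (> 0, since η = 0.352 < η_Carnot = 0.548).

ΔS_univ ≈ 5.34 J/K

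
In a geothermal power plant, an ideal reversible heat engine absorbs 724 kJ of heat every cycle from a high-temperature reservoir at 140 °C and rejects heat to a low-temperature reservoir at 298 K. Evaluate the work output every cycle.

W ≈ 202 kJ

T_H = 140 °C → 140 + 273.15 = 413.15 K.
For a reversible engine, η = 1 − T_C/T_H = 1 − 298.00/413.15 = 0.2787.
W = η·Q_H = 0.2787 × 724 = 202 kJ.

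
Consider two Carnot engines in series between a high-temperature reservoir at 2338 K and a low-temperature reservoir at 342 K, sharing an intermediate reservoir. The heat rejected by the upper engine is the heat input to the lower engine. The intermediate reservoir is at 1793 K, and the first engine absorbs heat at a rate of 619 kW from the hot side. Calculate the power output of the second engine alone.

Ẇ₂ ≈ 384 kW

Heat entering the second stage: Q_m = Q_H·(T_m/T_H) = 619 × 1793.00/2338.00 = 475 kW.
Second-stage efficiency η₂ = 1 − T_C/T_m = 1 − 342.00/1793.00 = 0.8093, so W₂ = η₂·Q_m = 384 kW.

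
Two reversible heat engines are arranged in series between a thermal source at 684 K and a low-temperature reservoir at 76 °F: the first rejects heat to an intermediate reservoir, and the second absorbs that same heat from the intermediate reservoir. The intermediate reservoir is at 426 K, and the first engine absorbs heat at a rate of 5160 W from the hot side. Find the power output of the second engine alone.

T_C = 76 °F → (76 − 32) × 5/9 = 24.44 °C = 297.59 K.
Heat entering the second stage: Q_m = Q_H·(T_m/T_H) = 5160 × 426.00/684.00 = 3210 W.
Second-stage efficiency η₂ = 1 − T_C/T_m = 1 − 297.59/426.00 = 0.3014, so W₂ = η₂·Q_m = 969 W.

Ẇ₂ ≈ 969 W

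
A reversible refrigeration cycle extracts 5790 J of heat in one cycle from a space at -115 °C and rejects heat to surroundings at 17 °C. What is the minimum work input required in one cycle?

W_in ≈ 4833 J

T_H = 17 °C → 17 + 273.15 = 290.15 K.
T_C = -115 °C → -115 + 273.15 = 158.15 K.
The reversible coefficient of performance is COP_R = T_C/(T_H − T_C) = 158.15/132.00 = 1.1981.
W = Q_C/COP_R = 5790/1.1981 = 4833 J.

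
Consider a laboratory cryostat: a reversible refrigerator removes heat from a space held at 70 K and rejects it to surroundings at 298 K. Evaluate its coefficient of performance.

Carnot COP: COP_R = T_C/(T_H − T_C) = 70.00/(298.00 − 70.00) = 0.307.

COP_R ≈ 0.307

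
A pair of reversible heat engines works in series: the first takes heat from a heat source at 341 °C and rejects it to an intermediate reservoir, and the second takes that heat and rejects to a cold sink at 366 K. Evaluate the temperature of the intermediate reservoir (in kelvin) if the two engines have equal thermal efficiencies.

T_m ≈ 474.1 K

T_H = 341 °C → 341 + 273.15 = 614.15 K.
Equal efficiencies require 1 − T_m/T_H = 1 − T_C/T_m, i.e. T_m/T_H = T_C/T_m, so T_m = √(T_H·T_C) = √(614.15 × 366.00) = 474.1 K.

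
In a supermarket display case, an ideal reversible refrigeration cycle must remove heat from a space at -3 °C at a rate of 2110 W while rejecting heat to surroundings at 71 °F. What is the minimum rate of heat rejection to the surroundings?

T_H = 71 °F → (71 − 32) × 5/9 = 21.67 °C = 294.82 K.
T_C = -3 °C → -3 + 273.15 = 270.15 K.
For a reversible cycle Q_H/Q_C = T_H/T_C, so Q_H = Q_C·T_H/T_C = 2110 × 294.82/270.15 = 2300 W.

Q̇_H ≈ 2300 W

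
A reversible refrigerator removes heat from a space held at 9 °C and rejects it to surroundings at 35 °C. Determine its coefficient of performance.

COP_R ≈ 10.85

T_H = 35 °C → 35 + 273.15 = 308.15 K.
T_C = 9 °C → 9 + 273.15 = 282.15 K.
Carnot COP: COP_R = T_C/(T_H − T_C) = 282.15/(308.15 − 282.15) = 10.85.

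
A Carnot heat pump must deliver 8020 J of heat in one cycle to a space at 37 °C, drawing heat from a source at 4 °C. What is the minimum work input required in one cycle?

W_in ≈ 853.3 J

T_H = 37 °C → 37 + 273.15 = 310.15 K.
T_C = 4 °C → 4 + 273.15 = 277.15 K.
For a reversible heat pump, COP_HP = T_H/(T_H − T_C) = 310.15/33.00 = 9.3985.
W = Q_H/COP_HP = 8020/9.3985 = 853.3 J.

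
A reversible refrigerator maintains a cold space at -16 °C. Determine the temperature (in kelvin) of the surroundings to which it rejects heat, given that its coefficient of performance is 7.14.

T_C = -16 °C → -16 + 273.15 = 257.15 K.
COP_R = T_C/(T_H − T_C) ⇒ T_H = T_C·(1 + 1/COP_R) = 257.15 × (1 + 1/7.14) = 293.2 K.

T_H ≈ 293.2 K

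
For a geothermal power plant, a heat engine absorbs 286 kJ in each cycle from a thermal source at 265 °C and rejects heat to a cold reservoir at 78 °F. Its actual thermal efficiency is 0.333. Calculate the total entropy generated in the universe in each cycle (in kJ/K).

ΔS_univ ≈ 0.107 kJ/K

T_H = 265 °C → 265 + 273.15 = 538.15 K.
T_C = 78 °F → (78 − 32) × 5/9 = 25.56 °C = 298.71 K.
W = η·Q_H = 0.333 × 286 = 95.24 kJ, so Q_C = Q_H − W = 190.8 kJ.
Entropy balance on the reservoirs: −Q_H/T_H = -0.5315 kJ/K, +Q_C/T_C = 0.6386 kJ/K.
ΔS_univ = −Q_H/T_H + Q_C/T_C = 0.107 kJ/K (> 0, since η = 0.333 < η_Carnot = 0.445).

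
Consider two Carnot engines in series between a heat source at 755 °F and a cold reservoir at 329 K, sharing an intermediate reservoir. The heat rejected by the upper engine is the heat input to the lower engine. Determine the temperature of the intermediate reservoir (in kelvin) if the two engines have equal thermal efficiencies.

T_H = 755 °F → (755 − 32) × 5/9 = 401.67 °C = 674.82 K.
Equal efficiencies require 1 − T_m/T_H = 1 − T_C/T_m, i.e. T_m/T_H = T_C/T_m, so T_m = √(T_H·T_C) = √(674.82 × 329.00) = 471 K.

T_m ≈ 471 K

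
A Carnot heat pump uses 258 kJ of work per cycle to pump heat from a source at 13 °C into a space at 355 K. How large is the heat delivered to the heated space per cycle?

Q_H ≈ 1330 kJ

T_C = 13 °C → 13 + 273.15 = 286.15 K.
COP_HP = T_H/(T_H − T_C) = 355.00/68.85 = 5.1561.
Q_H = COP_HP · W = 5.1561 × 258 = 1330 kJ.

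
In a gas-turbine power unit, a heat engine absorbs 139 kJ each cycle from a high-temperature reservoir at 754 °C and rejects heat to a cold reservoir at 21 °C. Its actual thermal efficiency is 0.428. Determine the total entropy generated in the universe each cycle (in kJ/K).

T_H = 754 °C → 754 + 273.15 = 1027.15 K.
T_C = 21 °C → 21 + 273.15 = 294.15 K.
W = η·Q_H = 0.428 × 139 = 59.49 kJ, so Q_C = Q_H − W = 79.51 kJ.
The hot reservoir loses entropy Q_H/T_H = 139/1027.15 = 0.1353 kJ/K; the cold reservoir gains Q_C/T_C = 79.51/294.15 = 0.2703 kJ/K.
ΔS_univ = −Q_H/T_H + Q_C/T_C = 0.135 kJ/K (> 0, since η = 0.428 < η_Carnot = 0.714).

ΔS_univ ≈ 0.135 kJ/K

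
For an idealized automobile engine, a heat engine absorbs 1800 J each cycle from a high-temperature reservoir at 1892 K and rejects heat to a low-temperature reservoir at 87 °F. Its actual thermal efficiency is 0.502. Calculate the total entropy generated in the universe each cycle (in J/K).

ΔS_univ ≈ 2.000 J/K

T_C = 87 °F → (87 − 32) × 5/9 = 30.56 °C = 303.71 K.
W = η·Q_H = 0.502 × 1800 = 903.6 J, so Q_C = Q_H − W = 896.4 J.
The hot reservoir loses entropy Q_H/T_H = 1800/1892.00 = 0.9514 J/K; the cold reservoir gains Q_C/T_C = 896.4/303.71 = 2.952 J/K.
ΔS_univ = −Q_H/T_H + Q_C/T_C = 2.000 J/K (> 0, since η = 0.502 < η_Carnot = 0.839).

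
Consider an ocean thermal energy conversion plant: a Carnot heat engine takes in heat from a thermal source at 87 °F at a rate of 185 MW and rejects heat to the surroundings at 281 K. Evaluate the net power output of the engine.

Ẇ ≈ 13.8 MW

T_H = 87 °F → (87 − 32) × 5/9 = 30.56 °C = 303.71 K.
Since the cycle is reversible, η = 1 − T_C/T_H = 1 − 281.00/303.71 = 0.0748.
W = η·Q_H = 0.0748 × 185 = 13.8 MW.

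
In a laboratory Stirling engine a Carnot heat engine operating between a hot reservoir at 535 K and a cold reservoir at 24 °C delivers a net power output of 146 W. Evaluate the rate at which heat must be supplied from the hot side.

T_C = 24 °C → 24 + 273.15 = 297.15 K.
The Carnot efficiency is η = 1 − T_C/T_H = 1 − 297.15/535.00 = 0.4446.
Q_H = W/η = 146/0.4446 = 328 W.

Q̇_H ≈ 328 W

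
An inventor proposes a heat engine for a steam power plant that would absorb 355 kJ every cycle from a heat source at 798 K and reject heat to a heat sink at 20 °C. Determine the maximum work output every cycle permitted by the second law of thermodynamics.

W_max ≈ 225 kJ

T_C = 20 °C → 20 + 273.15 = 293.15 K.
The upper bound on efficiency is η_max = 1 − T_C/T_H = 1 − 293.15/798.00 = 0.6326.
W_max = η_max · Q_H = 0.6326 × 355 = 225 kJ.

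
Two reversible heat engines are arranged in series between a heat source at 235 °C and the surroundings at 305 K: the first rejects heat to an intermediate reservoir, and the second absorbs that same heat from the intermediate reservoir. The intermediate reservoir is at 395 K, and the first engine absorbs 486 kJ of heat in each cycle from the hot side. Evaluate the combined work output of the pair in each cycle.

W_total ≈ 194 kJ

T_H = 235 °C → 235 + 273.15 = 508.15 K.
Two reversible stages in series are equivalent to a single Carnot engine between T_H and T_C, so η_total = 1 − T_C/T_H = 1 − 305.00/508.15 = 0.3998.
W_total = η_total · Q_H = 0.3998 × 486 = 194 kJ.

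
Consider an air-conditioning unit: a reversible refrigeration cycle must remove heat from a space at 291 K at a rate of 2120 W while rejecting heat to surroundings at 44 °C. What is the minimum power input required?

T_H = 44 °C → 44 + 273.15 = 317.15 K.
Carnot COP: COP_R = T_C/(T_H − T_C) = 291.00/26.15 = 11.1281.
W = Q_C/COP_R = 2120/11.1281 = 191 W.

Ẇ_in ≈ 191 W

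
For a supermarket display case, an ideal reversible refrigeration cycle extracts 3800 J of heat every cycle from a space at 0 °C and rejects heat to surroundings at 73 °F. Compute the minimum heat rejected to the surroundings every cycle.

T_H = 73 °F → (73 − 32) × 5/9 = 22.78 °C = 295.93 K.
T_C = 0 °C → 0 + 273.15 = 273.15 K.
For a reversible cycle Q_H/Q_C = T_H/T_C, so Q_H = Q_C·T_H/T_C = 3800 × 295.93/273.15 = 4120 J.

Q_H ≈ 4120 J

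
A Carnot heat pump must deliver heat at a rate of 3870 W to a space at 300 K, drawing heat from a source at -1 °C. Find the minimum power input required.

T_C = -1 °C → -1 + 273.15 = 272.15 K.
For a reversible heat pump, COP_HP = T_H/(T_H − T_C) = 300.00/27.85 = 10.7720.
W = Q_H/COP_HP = 3870/10.7720 = 359 W.

Ẇ_in ≈ 359 W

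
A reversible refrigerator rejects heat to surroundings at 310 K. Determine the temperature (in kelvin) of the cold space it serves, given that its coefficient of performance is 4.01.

COP_R = T_C/(T_H − T_C) ⇒ T_C = T_H·COP_R/(1 + COP_R) = 310.00 × 4.01/(1 + 4.01) = 248 K.

T_C ≈ 248 K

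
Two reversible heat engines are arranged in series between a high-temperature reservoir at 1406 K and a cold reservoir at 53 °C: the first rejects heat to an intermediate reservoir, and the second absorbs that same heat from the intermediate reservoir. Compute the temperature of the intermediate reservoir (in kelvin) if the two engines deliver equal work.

T_C = 53 °C → 53 + 273.15 = 326.15 K.
For reversible stages Q_m = Q_H·(T_m/T_H). Setting W₁ = Q_H(1 − T_m/T_H) equal to W₂ = Q_m(1 − T_C/T_m) = Q_H·(T_m − T_C)/T_H gives T_H − T_m = T_m − T_C, so T_m = (T_H + T_C)/2 = (1406.00 + 326.15)/2 = 866 K.

T_m ≈ 866 K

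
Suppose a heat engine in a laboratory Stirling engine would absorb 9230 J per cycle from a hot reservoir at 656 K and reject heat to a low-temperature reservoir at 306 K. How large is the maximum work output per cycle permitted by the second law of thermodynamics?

The upper bound on efficiency is η_max = 1 − T_C/T_H = 1 − 306.00/656.00 = 0.5335.
W_max = η_max · Q_H = 0.5335 × 9230 = 4925 J.

W_max ≈ 4925 J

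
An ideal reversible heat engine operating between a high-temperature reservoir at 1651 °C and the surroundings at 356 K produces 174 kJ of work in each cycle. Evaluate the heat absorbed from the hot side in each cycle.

Q_H ≈ 214 kJ

T_H = 1651 °C → 1651 + 273.15 = 1924.15 K.
The Carnot efficiency is η = 1 − T_C/T_H = 1 − 356.00/1924.15 = 0.8150.
Q_H = W/η = 174/0.8150 = 214 kJ.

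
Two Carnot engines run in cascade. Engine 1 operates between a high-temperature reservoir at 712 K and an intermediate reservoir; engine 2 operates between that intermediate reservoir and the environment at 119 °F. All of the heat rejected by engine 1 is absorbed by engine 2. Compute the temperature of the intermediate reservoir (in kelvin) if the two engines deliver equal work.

T_m ≈ 517 K

T_C = 119 °F → (119 − 32) × 5/9 = 48.33 °C = 321.48 K.
For reversible stages Q_m = Q_H·(T_m/T_H). Setting W₁ = Q_H(1 − T_m/T_H) equal to W₂ = Q_m(1 − T_C/T_m) = Q_H·(T_m − T_C)/T_H gives T_H − T_m = T_m − T_C, so T_m = (T_H + T_C)/2 = (712.00 + 321.48)/2 = 517 K.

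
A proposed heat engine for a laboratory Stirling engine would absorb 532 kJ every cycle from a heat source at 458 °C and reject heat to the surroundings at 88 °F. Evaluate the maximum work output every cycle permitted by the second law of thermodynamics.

T_H = 458 °C → 458 + 273.15 = 731.15 K.
T_C = 88 °F → (88 − 32) × 5/9 = 31.11 °C = 304.26 K.
The second-law ceiling is the Carnot efficiency, η_max = 1 − T_C/T_H = 1 − 304.26/731.15 = 0.5839.
W_max = η_max · Q_H = 0.5839 × 532 = 311 kJ.

W_max ≈ 311 kJ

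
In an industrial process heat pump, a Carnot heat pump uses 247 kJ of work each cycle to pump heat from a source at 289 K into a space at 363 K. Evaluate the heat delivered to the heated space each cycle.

Q_H ≈ 1210 kJ

Reversible heating COP: COP_HP = T_H/(T_H − T_C) = 363.00/74.00 = 4.9054.
Q_H = COP_HP · W = 4.9054 × 247 = 1210 kJ.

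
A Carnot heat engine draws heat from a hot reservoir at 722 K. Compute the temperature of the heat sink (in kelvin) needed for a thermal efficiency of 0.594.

From η = 1 − T_C/T_H, T_C = T_H·(1 − η) = 722.00 × (1 − 0.594) = 293 K.

T_C ≈ 293 K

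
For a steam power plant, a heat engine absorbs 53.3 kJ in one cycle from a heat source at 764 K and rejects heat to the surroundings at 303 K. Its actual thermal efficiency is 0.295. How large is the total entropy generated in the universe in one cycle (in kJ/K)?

ΔS_univ ≈ 0.0543 kJ/K

W = η·Q_H = 0.295 × 53.3 = 15.72 kJ, so Q_C = Q_H − W = 37.58 kJ.
Entropy balance on the reservoirs: −Q_H/T_H = -0.06976 kJ/K, +Q_C/T_C = 0.1240 kJ/K.
ΔS_univ = −Q_H/T_H + Q_C/T_C = 0.0543 kJ/K (> 0, since η = 0.295 < η_Carnot = 0.603).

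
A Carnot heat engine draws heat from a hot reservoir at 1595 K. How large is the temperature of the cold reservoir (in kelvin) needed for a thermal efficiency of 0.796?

From η = 1 − T_C/T_H, T_C = T_H·(1 − η) = 1595.00 × (1 − 0.796) = 325.4 K.

T_C ≈ 325.4 K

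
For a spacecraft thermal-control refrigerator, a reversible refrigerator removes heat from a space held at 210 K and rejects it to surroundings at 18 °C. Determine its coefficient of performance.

COP_R ≈ 2.588

T_H = 18 °C → 18 + 273.15 = 291.15 K.
Carnot COP: COP_R = T_C/(T_H − T_C) = 210.00/(291.15 − 210.00) = 2.588.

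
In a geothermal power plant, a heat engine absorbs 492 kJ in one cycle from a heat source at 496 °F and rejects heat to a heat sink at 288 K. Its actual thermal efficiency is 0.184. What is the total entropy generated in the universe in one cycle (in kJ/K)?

T_H = 496 °F → (496 − 32) × 5/9 = 257.78 °C = 530.93 K.
W = η·Q_H = 0.184 × 492 = 90.53 kJ, so Q_C = Q_H − W = 401.5 kJ.
Reservoir entropy changes: ΔS_H = −Q_H/T_H = −492/530.93 = -0.9267 kJ/K and ΔS_C = +Q_C/T_C = 401.5/288.00 = 1.394 kJ/K.
ΔS_univ = −Q_H/T_H + Q_C/T_C = 0.4673 kJ/K (> 0, since η = 0.184 < η_Carnot = 0.458).

ΔS_univ ≈ 0.4673 kJ/K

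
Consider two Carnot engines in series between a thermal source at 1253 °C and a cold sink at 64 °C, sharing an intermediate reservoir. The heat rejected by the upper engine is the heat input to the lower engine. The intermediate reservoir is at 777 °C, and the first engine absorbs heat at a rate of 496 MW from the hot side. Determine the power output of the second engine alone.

Ẇ₂ ≈ 231.7 MW

T_H = 1253 °C → 1253 + 273.15 = 1526.15 K.
T_C = 64 °C → 64 + 273.15 = 337.15 K.
T_m = 777 °C → 777 + 273.15 = 1050.15 K.
Heat entering the second stage: Q_m = Q_H·(T_m/T_H) = 496 × 1050.15/1526.15 = 341.3 MW.
Second-stage efficiency η₂ = 1 − T_C/T_m = 1 − 337.15/1050.15 = 0.6790, so W₂ = η₂·Q_m = 231.7 MW.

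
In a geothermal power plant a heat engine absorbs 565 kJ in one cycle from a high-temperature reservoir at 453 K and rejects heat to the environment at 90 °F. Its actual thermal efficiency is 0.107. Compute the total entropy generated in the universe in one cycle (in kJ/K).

T_C = 90 °F → (90 − 32) × 5/9 = 32.22 °C = 305.37 K.
W = η·Q_H = 0.107 × 565 = 60.45 kJ, so Q_C = Q_H − W = 504.5 kJ.
Reservoir entropy changes: ΔS_H = −Q_H/T_H = −565/453.00 = -1.247 kJ/K and ΔS_C = +Q_C/T_C = 504.5/305.37 = 1.652 kJ/K.
ΔS_univ = −Q_H/T_H + Q_C/T_C = 0.405 kJ/K (> 0, since η = 0.107 < η_Carnot = 0.326).

ΔS_univ ≈ 0.405 kJ/K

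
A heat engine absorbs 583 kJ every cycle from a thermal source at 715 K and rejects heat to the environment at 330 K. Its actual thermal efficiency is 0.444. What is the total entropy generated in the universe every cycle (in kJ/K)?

ΔS_univ ≈ 0.1669 kJ/K

W = η·Q_H = 0.444 × 583 = 258.9 kJ, so Q_C = Q_H − W = 324.1 kJ.
The hot reservoir loses entropy Q_H/T_H = 583/715.00 = 0.8154 kJ/K; the cold reservoir gains Q_C/T_C = 324.1/330.00 = 0.9823 kJ/K.
ΔS_univ = −Q_H/T_H + Q_C/T_C = 0.1669 kJ/K (> 0, since η = 0.444 < η_Carnot = 0.538).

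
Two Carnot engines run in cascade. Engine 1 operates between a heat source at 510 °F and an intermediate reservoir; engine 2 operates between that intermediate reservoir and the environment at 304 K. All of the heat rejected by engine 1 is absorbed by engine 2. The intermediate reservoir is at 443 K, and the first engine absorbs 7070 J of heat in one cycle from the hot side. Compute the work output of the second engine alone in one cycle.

T_H = 510 °F → (510 − 32) × 5/9 = 265.56 °C = 538.71 K.
Heat entering the second stage: Q_m = Q_H·(T_m/T_H) = 7070 × 443.00/538.71 = 5814 J.
Second-stage efficiency η₂ = 1 − T_C/T_m = 1 − 304.00/443.00 = 0.3138, so W₂ = η₂·Q_m = 1824 J.

W₂ ≈ 1824 J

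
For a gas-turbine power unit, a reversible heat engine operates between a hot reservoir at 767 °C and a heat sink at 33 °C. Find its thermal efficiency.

T_H = 767 °C → 767 + 273.15 = 1040.15 K.
T_C = 33 °C → 33 + 273.15 = 306.15 K.
Since the cycle is reversible, η = 1 − T_C/T_H = 1 − 306.15/1040.15 = 0.7057.

η ≈ 0.7057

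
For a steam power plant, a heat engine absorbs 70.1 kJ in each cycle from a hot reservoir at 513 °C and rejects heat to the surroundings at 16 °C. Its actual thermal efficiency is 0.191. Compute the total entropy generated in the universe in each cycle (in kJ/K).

T_H = 513 °C → 513 + 273.15 = 786.15 K.
T_C = 16 °C → 16 + 273.15 = 289.15 K.
W = η·Q_H = 0.191 × 70.1 = 13.39 kJ, so Q_C = Q_H − W = 56.71 kJ.
Reservoir entropy changes: ΔS_H = −Q_H/T_H = −70.1/786.15 = -0.08917 kJ/K and ΔS_C = +Q_C/T_C = 56.71/289.15 = 0.1961 kJ/K.
ΔS_univ = −Q_H/T_H + Q_C/T_C = 0.107 kJ/K (> 0, since η = 0.191 < η_Carnot = 0.632).

ΔS_univ ≈ 0.107 kJ/K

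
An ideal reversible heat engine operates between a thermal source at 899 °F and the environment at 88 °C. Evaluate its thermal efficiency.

T_H = 899 °F → (899 − 32) × 5/9 = 481.67 °C = 754.82 K.
T_C = 88 °C → 88 + 273.15 = 361.15 K.
Since the cycle is reversible, η = 1 − T_C/T_H = 1 − 361.15/754.82 = 0.522.

η ≈ 0.522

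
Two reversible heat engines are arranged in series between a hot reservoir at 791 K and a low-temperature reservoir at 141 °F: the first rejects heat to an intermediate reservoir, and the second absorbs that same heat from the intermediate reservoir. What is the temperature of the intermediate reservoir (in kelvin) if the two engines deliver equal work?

T_C = 141 °F → (141 − 32) × 5/9 = 60.56 °C = 333.71 K.
For reversible stages Q_m = Q_H·(T_m/T_H). Setting W₁ = Q_H(1 − T_m/T_H) equal to W₂ = Q_m(1 − T_C/T_m) = Q_H·(T_m − T_C)/T_H gives T_H − T_m = T_m − T_C, so T_m = (T_H + T_C)/2 = (791.00 + 333.71)/2 = 562 K.

T_m ≈ 562 K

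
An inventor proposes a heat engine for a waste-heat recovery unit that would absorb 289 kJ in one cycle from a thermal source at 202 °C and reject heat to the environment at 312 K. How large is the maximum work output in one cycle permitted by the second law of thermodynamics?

W_max ≈ 99.23 kJ

T_H = 202 °C → 202 + 273.15 = 475.15 K.
No engine can exceed the Carnot limit: η_max = 1 − T_C/T_H = 1 − 312.00/475.15 = 0.3434.
W_max = η_max · Q_H = 0.3434 × 289 = 99.23 kJ.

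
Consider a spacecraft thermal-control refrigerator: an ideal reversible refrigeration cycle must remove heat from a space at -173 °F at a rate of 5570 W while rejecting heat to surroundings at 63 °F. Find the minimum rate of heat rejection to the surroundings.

T_H = 63 °F → (63 − 32) × 5/9 = 17.22 °C = 290.37 K.
T_C = -173 °F → (-173 − 32) × 5/9 = -113.89 °C = 159.26 K.
For a reversible cycle Q_H/Q_C = T_H/T_C, so Q_H = Q_C·T_H/T_C = 5570 × 290.37/159.26 = 10160 W.

Q̇_H ≈ 10160 W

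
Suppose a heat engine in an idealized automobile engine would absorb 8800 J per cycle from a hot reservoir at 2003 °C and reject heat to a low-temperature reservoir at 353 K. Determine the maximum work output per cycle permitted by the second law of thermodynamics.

T_H = 2003 °C → 2003 + 273.15 = 2276.15 K.
The upper bound on efficiency is η_max = 1 − T_C/T_H = 1 − 353.00/2276.15 = 0.8449.
W_max = η_max · Q_H = 0.8449 × 8800 = 7440 J.

W_max ≈ 7440 J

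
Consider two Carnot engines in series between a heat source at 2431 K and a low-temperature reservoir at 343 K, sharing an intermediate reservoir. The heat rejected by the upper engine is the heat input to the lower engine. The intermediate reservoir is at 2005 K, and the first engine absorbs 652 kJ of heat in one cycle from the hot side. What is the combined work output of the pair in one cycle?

Two reversible stages in series are equivalent to a single Carnot engine between T_H and T_C, so η_total = 1 − T_C/T_H = 1 − 343.00/2431.00 = 0.8589.
W_total = η_total · Q_H = 0.8589 × 652 = 560 kJ.

W_total ≈ 560 kJ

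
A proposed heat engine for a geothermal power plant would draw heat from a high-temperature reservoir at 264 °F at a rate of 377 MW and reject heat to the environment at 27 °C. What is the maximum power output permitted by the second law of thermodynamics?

T_H = 264 °F → (264 − 32) × 5/9 = 128.89 °C = 402.04 K.
T_C = 27 °C → 27 + 273.15 = 300.15 K.
The second-law ceiling is the Carnot efficiency, η_max = 1 − T_C/T_H = 1 − 300.15/402.04 = 0.2534.
W_max = η_max · Q_H = 0.2534 × 377 = 95.54 MW.

Ẇ_max ≈ 95.54 MW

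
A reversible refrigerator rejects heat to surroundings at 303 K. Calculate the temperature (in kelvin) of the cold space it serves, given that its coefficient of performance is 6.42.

COP_R = T_C/(T_H − T_C) ⇒ T_C = T_H·COP_R/(1 + COP_R) = 303.00 × 6.42/(1 + 6.42) = 262 K.

T_C ≈ 262 K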